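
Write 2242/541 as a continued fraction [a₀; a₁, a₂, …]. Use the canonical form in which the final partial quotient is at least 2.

[4; 6, 1, 14, 1, 1, 2]

Apply division with remainder until the remainder is 0:
2242 = 4·541 + 78, so a_0 = 4
541 = 6·78 + 73, so a_1 = 6
78 = 1·73 + 5, so a_2 = 1
73 = 14·5 + 3, so a_3 = 14
5 = 1·3 + 2, so a_4 = 1
3 = 1·2 + 1, so a_5 = 1
2 = 2·1 + 0, so a_6 = 2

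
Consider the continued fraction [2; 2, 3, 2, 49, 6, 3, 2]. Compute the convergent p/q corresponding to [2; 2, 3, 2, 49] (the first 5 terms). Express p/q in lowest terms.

1928/791

Compute successive convergents:
a_0 = 2: 2/1
a_1 = 2: 5/2
a_2 = 3: 17/7
a_3 = 2: 39/16
a_4 = 49: 1928/791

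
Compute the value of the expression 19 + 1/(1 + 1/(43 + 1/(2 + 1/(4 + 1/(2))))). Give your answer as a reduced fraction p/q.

17760/889

Use the convergent recurrence hₖ = aₖ·hₖ₋₁ + hₖ₋₂ (and likewise for the denominators kₖ):
a_0 = 19: 19/1
a_1 = 1: 20/1
a_2 = 43: 879/44
a_3 = 2: 1778/89
a_4 = 4: 7991/400
a_5 = 2: 17760/889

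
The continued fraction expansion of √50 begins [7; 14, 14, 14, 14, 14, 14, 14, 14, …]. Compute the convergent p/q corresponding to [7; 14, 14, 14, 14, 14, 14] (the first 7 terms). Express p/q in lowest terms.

Start with 14.
14 + 1/(14/1) = 14 + 1/14 = 197/14
14 + 1/(197/14) = 14 + 14/197 = 2772/197
14 + 1/(2772/197) = 14 + 197/2772 = 39005/2772
14 + 1/(39005/2772) = 14 + 2772/39005 = 548842/39005
14 + 1/(548842/39005) = 14 + 39005/548842 = 7722793/548842
7 + 1/(7722793/548842) = 7 + 548842/7722793 = 54608393/7722793

54608393/7722793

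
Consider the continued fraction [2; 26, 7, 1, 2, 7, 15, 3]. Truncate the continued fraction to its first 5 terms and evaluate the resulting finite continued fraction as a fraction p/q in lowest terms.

Use the convergent recurrence hₖ = aₖ·hₖ₋₁ + hₖ₋₂ (and likewise for the denominators kₖ):
a_0 = 2: 2/1
a_1 = 26: 53/26
a_2 = 7: 373/183
a_3 = 1: 426/209
a_4 = 2: 1225/601

1225/601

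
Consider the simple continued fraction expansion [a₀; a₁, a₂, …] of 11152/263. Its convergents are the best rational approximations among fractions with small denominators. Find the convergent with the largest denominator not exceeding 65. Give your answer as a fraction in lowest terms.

2629/62

List convergents until the denominator exceeds the bound:
a_0 = 42: 42/1  (≤ bound)
a_1 = 2: 85/2  (≤ bound)
a_2 = 2: 212/5  (≤ bound)
a_3 = 12: 2629/62  (≤ bound)
a_4 = 1: 2841/67  (> 65, stop)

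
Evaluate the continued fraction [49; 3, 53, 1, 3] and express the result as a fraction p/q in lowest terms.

a_0 = 49: 49/1
a_1 = 3: 148/3
a_2 = 53: 7893/160
a_3 = 1: 8041/163
a_4 = 3: 32016/649

32016/649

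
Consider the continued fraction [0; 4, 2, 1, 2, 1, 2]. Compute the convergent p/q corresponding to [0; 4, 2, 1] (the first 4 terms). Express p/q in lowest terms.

Compute successive convergents:
a_0 = 0: 0/1
a_1 = 4: 1/4
a_2 = 2: 2/9
a_3 = 1: 3/13

3/13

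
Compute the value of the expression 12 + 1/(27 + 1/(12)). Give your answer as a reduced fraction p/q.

3912/325

Start with 12.
27 + 1/(12/1) = 27 + 1/12 = 325/12
12 + 1/(325/12) = 12 + 12/325 = 3912/325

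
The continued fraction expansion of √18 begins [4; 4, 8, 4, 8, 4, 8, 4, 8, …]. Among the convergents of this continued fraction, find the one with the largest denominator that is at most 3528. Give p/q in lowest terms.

4756/1121

List convergents until the denominator exceeds the bound:
a_0 = 4: 4/1  (≤ bound)
a_1 = 4: 17/4  (≤ bound)
a_2 = 8: 140/33  (≤ bound)
a_3 = 4: 577/136  (≤ bound)
a_4 = 8: 4756/1121  (≤ bound)
a_5 = 4: 19601/4620  (> 3528, stop)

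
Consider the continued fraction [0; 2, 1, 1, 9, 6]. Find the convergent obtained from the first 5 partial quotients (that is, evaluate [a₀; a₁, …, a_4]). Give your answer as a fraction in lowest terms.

a_0 = 0: 0/1
a_1 = 2: 1/2
a_2 = 1: 1/3
a_3 = 1: 2/5
a_4 = 9: 19/48

19/48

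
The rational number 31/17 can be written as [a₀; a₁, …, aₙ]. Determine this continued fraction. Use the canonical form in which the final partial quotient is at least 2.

[1; 1, 4, 1, 2]

Run the Euclidean algorithm, recording each quotient:
31 = 1·17 + 14, so a_0 = 1
17 = 1·14 + 3, so a_1 = 1
14 = 4·3 + 2, so a_2 = 4
3 = 1·2 + 1, so a_3 = 1
2 = 2·1 + 0, so a_4 = 2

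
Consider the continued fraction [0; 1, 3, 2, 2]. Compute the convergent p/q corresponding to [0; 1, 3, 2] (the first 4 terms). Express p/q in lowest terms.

7/9

Start with 2.
3 + 1/(2/1) = 3 + 1/2 = 7/2
1 + 1/(7/2) = 1 + 2/7 = 9/7
0 + 1/(9/7) = 0 + 7/9 = 7/9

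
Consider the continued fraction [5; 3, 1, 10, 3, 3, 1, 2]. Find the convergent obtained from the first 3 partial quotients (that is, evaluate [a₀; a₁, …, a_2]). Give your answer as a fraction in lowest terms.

21/4

Use the convergent recurrence hₖ = aₖ·hₖ₋₁ + hₖ₋₂ (and likewise for the denominators kₖ):
a_0 = 5: 5/1
a_1 = 3: 16/3
a_2 = 1: 21/4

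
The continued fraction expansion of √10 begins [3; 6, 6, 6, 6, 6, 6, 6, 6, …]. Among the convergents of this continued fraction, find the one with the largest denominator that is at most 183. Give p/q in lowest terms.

List convergents until the denominator exceeds the bound:
a_0 = 3: 3/1  (≤ bound)
a_1 = 6: 19/6  (≤ bound)
a_2 = 6: 117/37  (≤ bound)
a_3 = 6: 721/228  (> 183, stop)

117/37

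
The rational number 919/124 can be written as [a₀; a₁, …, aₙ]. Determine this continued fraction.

[7; 2, 2, 3, 7]

Repeatedly divide and take the remainder:
919 ÷ 124 → quotient 7, remainder 51
124 ÷ 51 → quotient 2, remainder 22
51 ÷ 22 → quotient 2, remainder 7
22 ÷ 7 → quotient 3, remainder 1
7 ÷ 1 → quotient 7, remainder 0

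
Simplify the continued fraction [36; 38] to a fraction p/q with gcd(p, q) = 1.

1369/38

Compute successive convergents:
a_0 = 36: 36/1
a_1 = 38: 1369/38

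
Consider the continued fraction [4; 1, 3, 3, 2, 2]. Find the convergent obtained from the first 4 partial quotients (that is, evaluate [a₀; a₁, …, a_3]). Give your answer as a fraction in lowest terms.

62/13

Use the convergent recurrence hₖ = aₖ·hₖ₋₁ + hₖ₋₂ (and likewise for the denominators kₖ):
a_0 = 4: 4/1
a_1 = 1: 5/1
a_2 = 3: 19/4
a_3 = 3: 62/13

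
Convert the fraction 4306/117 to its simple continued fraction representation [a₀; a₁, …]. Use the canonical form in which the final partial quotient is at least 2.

4306 ÷ 117 → quotient 36, remainder 94
117 ÷ 94 → quotient 1, remainder 23
94 ÷ 23 → quotient 4, remainder 2
23 ÷ 2 → quotient 11, remainder 1
2 ÷ 1 → quotient 2, remainder 0

[36; 1, 4, 11, 2]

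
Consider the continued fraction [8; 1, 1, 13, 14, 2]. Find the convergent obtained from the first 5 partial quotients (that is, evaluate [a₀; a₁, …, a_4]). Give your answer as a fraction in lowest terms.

Starting at the tail and folding back:
Start with 14.
13 + 1/(14/1) = 13 + 1/14 = 183/14
1 + 1/(183/14) = 1 + 14/183 = 197/183
1 + 1/(197/183) = 1 + 183/197 = 380/197
8 + 1/(380/197) = 8 + 197/380 = 3237/380

3237/380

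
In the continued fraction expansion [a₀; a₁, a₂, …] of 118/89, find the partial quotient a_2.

14

⌊118/89⌋ = 1, remainder 29
⌊89/29⌋ = 3, remainder 2
⌊29/2⌋ = 14, remainder 1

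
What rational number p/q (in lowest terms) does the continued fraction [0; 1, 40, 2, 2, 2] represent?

485/497

a_0 = 0: 0/1
a_1 = 1: 1/1
a_2 = 40: 40/41
a_3 = 2: 81/83
a_4 = 2: 202/207
a_5 = 2: 485/497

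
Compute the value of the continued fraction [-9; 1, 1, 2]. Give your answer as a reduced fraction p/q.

a_0 = -9: -9/1
a_1 = 1: -8/1
a_2 = 1: -17/2
a_3 = 2: -42/5

-42/5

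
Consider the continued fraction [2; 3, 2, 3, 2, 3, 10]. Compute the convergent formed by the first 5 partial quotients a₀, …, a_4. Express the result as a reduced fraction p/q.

a_0 = 2: 2/1
a_1 = 3: 7/3
a_2 = 2: 16/7
a_3 = 3: 55/24
a_4 = 2: 126/55

126/55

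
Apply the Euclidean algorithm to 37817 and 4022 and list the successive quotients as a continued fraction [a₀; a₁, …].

37817 ÷ 4022 → quotient 9, remainder 1619
4022 ÷ 1619 → quotient 2, remainder 784
1619 ÷ 784 → quotient 2, remainder 51
784 ÷ 51 → quotient 15, remainder 19
51 ÷ 19 → quotient 2, remainder 13
19 ÷ 13 → quotient 1, remainder 6
13 ÷ 6 → quotient 2, remainder 1
6 ÷ 1 → quotient 6, remainder 0

[9; 2, 2, 15, 2, 1, 2, 6]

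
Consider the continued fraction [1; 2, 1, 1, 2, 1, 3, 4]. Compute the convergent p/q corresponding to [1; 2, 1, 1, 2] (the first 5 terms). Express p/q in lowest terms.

18/13

Compute successive convergents:
a_0 = 1: 1/1
a_1 = 2: 3/2
a_2 = 1: 4/3
a_3 = 1: 7/5
a_4 = 2: 18/13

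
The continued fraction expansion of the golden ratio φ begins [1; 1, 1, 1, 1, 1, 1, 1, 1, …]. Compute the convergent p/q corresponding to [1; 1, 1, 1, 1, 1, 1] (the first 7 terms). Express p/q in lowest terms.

a_0 = 1: 1/1
a_1 = 1: 2/1
a_2 = 1: 3/2
a_3 = 1: 5/3
a_4 = 1: 8/5
a_5 = 1: 13/8
a_6 = 1: 21/13

21/13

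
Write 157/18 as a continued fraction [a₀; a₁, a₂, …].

[8; 1, 2, 1, 1, 2]

Apply division with remainder until the remainder is 0:
157 ÷ 18 → quotient 8, remainder 13
18 ÷ 13 → quotient 1, remainder 5
13 ÷ 5 → quotient 2, remainder 3
5 ÷ 3 → quotient 1, remainder 2
3 ÷ 2 → quotient 1, remainder 1
2 ÷ 1 → quotient 2, remainder 0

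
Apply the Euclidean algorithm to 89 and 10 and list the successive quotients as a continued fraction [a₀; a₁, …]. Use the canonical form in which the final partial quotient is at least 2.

[8; 1, 9]

89 ÷ 10 → quotient 8, remainder 9
10 ÷ 9 → quotient 1, remainder 1
9 ÷ 1 → quotient 9, remainder 0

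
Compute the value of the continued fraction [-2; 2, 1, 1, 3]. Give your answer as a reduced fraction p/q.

a_0 = -2: -2/1
a_1 = 2: -3/2
a_2 = 1: -5/3
a_3 = 1: -8/5
a_4 = 3: -29/18

-29/18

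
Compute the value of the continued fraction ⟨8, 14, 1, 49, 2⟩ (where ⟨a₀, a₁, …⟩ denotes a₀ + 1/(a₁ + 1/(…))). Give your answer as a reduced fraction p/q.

12205/1513

Start with 2.
49 + 1/(2/1) = 49 + 1/2 = 99/2
1 + 1/(99/2) = 1 + 2/99 = 101/99
14 + 1/(101/99) = 14 + 99/101 = 1513/101
8 + 1/(1513/101) = 8 + 101/1513 = 12205/1513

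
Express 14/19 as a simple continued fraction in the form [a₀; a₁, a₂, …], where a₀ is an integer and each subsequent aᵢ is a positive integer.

[0; 1, 2, 1, 4]

14 ÷ 19 → quotient 0, remainder 14
19 ÷ 14 → quotient 1, remainder 5
14 ÷ 5 → quotient 2, remainder 4
5 ÷ 4 → quotient 1, remainder 1
4 ÷ 1 → quotient 4, remainder 0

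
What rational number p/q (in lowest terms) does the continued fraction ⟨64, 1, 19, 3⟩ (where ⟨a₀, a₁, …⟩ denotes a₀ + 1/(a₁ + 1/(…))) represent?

3962/61

a_0 = 64: 64/1
a_1 = 1: 65/1
a_2 = 19: 1299/20
a_3 = 3: 3962/61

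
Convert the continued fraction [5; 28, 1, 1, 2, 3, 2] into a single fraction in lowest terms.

Collapse the nested fraction from the inside out:
Start with 2.
3 + 1/(2/1) = 3 + 1/2 = 7/2
2 + 1/(7/2) = 2 + 2/7 = 16/7
1 + 1/(16/7) = 1 + 7/16 = 23/16
1 + 1/(23/16) = 1 + 16/23 = 39/23
28 + 1/(39/23) = 28 + 23/39 = 1115/39
5 + 1/(1115/39) = 5 + 39/1115 = 5614/1115

5614/1115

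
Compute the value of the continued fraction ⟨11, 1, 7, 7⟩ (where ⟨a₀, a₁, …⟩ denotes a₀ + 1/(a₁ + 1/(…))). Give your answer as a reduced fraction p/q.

Start with 7.
7 + 1/(7/1) = 7 + 1/7 = 50/7
1 + 1/(50/7) = 1 + 7/50 = 57/50
11 + 1/(57/50) = 11 + 50/57 = 677/57

677/57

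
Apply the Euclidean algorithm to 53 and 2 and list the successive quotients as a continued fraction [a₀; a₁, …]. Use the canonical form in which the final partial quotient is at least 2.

[26; 2]

Run the Euclidean algorithm, recording each quotient:
⌊53/2⌋ = 26, remainder 1
⌊2/1⌋ = 2, remainder 0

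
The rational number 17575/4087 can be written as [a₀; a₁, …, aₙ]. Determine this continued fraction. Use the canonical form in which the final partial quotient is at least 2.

[4; 3, 3, 45, 9]

17575 = 4·4087 + 1227, so a_0 = 4
4087 = 3·1227 + 406, so a_1 = 3
1227 = 3·406 + 9, so a_2 = 3
406 = 45·9 + 1, so a_3 = 45
9 = 9·1 + 0, so a_4 = 9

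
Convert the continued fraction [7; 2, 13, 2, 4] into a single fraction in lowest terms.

1878/251

Build up convergents one term at a time:
a_0 = 7: 7/1
a_1 = 2: 15/2
a_2 = 13: 202/27
a_3 = 2: 419/56
a_4 = 4: 1878/251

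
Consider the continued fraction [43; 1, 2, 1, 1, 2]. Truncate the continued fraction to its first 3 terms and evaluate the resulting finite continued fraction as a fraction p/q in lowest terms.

131/3

Start with 2.
1 + 1/(2/1) = 1 + 1/2 = 3/2
43 + 1/(3/2) = 43 + 2/3 = 131/3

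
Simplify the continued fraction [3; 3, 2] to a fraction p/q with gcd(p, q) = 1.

23/7

Use the convergent recurrence hₖ = aₖ·hₖ₋₁ + hₖ₋₂ (and likewise for the denominators kₖ):
a_0 = 3: 3/1
a_1 = 3: 10/3
a_2 = 2: 23/7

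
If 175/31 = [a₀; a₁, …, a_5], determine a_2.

1

Run the Euclidean algorithm, recording each quotient:
⌊175/31⌋ = 5, remainder 20
⌊31/20⌋ = 1, remainder 11
⌊20/11⌋ = 1, remainder 9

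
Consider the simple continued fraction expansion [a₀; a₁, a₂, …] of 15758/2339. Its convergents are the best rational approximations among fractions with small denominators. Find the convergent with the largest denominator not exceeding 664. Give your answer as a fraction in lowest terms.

1563/232

a_0 = 6: 6/1  (≤ bound)
a_1 = 1: 7/1  (≤ bound)
a_2 = 2: 20/3  (≤ bound)
a_3 = 1: 27/4  (≤ bound)
a_4 = 4: 128/19  (≤ bound)
a_5 = 12: 1563/232  (≤ bound)
a_6 = 10: 15758/2339  (> 664, stop)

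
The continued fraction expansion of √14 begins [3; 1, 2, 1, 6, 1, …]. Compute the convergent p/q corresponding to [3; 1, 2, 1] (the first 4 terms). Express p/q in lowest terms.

15/4

Use the convergent recurrence hₖ = aₖ·hₖ₋₁ + hₖ₋₂ (and likewise for the denominators kₖ):
a_0 = 3: 3/1
a_1 = 1: 4/1
a_2 = 2: 11/3
a_3 = 1: 15/4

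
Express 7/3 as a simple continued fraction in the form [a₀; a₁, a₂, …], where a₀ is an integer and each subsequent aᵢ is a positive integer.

[2; 3]

⌊7/3⌋ = 2, remainder 1
⌊3/1⌋ = 3, remainder 0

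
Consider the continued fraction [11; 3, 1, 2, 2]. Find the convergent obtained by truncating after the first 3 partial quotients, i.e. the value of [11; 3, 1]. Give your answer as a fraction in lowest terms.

45/4

Collapse the nested fraction from the inside out:
Start with 1.
3 + 1/(1/1) = 3 + 1/1 = 4/1
11 + 1/(4/1) = 11 + 1/4 = 45/4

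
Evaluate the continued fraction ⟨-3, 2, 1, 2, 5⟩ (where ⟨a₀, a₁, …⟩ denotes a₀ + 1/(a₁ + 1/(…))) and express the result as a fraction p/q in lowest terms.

a_0 = -3: -3/1
a_1 = 2: -5/2
a_2 = 1: -8/3
a_3 = 2: -21/8
a_4 = 5: -113/43

-113/43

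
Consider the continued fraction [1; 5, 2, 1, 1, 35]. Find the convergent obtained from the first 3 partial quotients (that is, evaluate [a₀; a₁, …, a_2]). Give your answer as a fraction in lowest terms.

13/11

Starting at the tail and folding back:
Start with 2.
5 + 1/(2/1) = 5 + 1/2 = 11/2
1 + 1/(11/2) = 1 + 2/11 = 13/11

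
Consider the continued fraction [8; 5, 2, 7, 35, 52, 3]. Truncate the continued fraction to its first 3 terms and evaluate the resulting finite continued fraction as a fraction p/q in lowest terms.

90/11

Start with 2.
5 + 1/(2/1) = 5 + 1/2 = 11/2
8 + 1/(11/2) = 8 + 2/11 = 90/11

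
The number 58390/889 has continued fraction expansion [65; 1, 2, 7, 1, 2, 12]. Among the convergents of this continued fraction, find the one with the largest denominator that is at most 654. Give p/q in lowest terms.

4729/72

a_0 = 65: 65/1  (≤ bound)
a_1 = 1: 66/1  (≤ bound)
a_2 = 2: 197/3  (≤ bound)
a_3 = 7: 1445/22  (≤ bound)
a_4 = 1: 1642/25  (≤ bound)
a_5 = 2: 4729/72  (≤ bound)
a_6 = 12: 58390/889  (> 654, stop)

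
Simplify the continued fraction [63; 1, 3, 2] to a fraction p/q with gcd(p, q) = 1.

Use the convergent recurrence hₖ = aₖ·hₖ₋₁ + hₖ₋₂ (and likewise for the denominators kₖ):
a_0 = 63: 63/1
a_1 = 1: 64/1
a_2 = 3: 255/4
a_3 = 2: 574/9

574/9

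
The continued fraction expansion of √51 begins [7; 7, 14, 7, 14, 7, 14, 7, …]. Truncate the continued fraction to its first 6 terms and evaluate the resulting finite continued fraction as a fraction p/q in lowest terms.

499850/69993

Starting at the tail and folding back:
Start with 7.
14 + 1/(7/1) = 14 + 1/7 = 99/7
7 + 1/(99/7) = 7 + 7/99 = 700/99
14 + 1/(700/99) = 14 + 99/700 = 9899/700
7 + 1/(9899/700) = 7 + 700/9899 = 69993/9899
7 + 1/(69993/9899) = 7 + 9899/69993 = 499850/69993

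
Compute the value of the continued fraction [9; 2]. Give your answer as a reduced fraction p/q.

Use the convergent recurrence hₖ = aₖ·hₖ₋₁ + hₖ₋₂ (and likewise for the denominators kₖ):
a_0 = 9: 9/1
a_1 = 2: 19/2

19/2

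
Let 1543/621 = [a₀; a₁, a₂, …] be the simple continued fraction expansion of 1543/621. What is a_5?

Apply division with remainder until the remainder is 0:
1543 ÷ 621 → quotient 2, remainder 301
621 ÷ 301 → quotient 2, remainder 19
301 ÷ 19 → quotient 15, remainder 16
19 ÷ 16 → quotient 1, remainder 3
16 ÷ 3 → quotient 5, remainder 1
3 ÷ 1 → quotient 3, remainder 0

3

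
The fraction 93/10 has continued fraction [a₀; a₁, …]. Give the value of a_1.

3

93 ÷ 10 → quotient 9, remainder 3
10 ÷ 3 → quotient 3, remainder 1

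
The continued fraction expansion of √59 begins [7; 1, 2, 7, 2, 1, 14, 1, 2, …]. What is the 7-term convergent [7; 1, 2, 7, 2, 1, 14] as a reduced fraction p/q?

7781/1013

Start with 14.
1 + 1/(14/1) = 1 + 1/14 = 15/14
2 + 1/(15/14) = 2 + 14/15 = 44/15
7 + 1/(44/15) = 7 + 15/44 = 323/44
2 + 1/(323/44) = 2 + 44/323 = 690/323
1 + 1/(690/323) = 1 + 323/690 = 1013/690
7 + 1/(1013/690) = 7 + 690/1013 = 7781/1013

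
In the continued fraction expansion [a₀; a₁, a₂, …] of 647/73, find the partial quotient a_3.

3

Run the Euclidean algorithm, recording each quotient:
647 ÷ 73 → quotient 8, remainder 63
73 ÷ 63 → quotient 1, remainder 10
63 ÷ 10 → quotient 6, remainder 3
10 ÷ 3 → quotient 3, remainder 1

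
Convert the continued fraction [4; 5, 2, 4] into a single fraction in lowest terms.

Collapse the nested fraction from the inside out:
Start with 4.
2 + 1/(4/1) = 2 + 1/4 = 9/4
5 + 1/(9/4) = 5 + 4/9 = 49/9
4 + 1/(49/9) = 4 + 9/49 = 205/49

205/49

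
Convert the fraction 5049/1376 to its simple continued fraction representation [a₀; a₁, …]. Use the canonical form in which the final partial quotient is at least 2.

[3; 1, 2, 41, 2, 1, 3]

Repeatedly divide and take the remainder:
5049 = 3·1376 + 921, so a_0 = 3
1376 = 1·921 + 455, so a_1 = 1
921 = 2·455 + 11, so a_2 = 2
455 = 41·11 + 4, so a_3 = 41
11 = 2·4 + 3, so a_4 = 2
4 = 1·3 + 1, so a_5 = 1
3 = 3·1 + 0, so a_6 = 3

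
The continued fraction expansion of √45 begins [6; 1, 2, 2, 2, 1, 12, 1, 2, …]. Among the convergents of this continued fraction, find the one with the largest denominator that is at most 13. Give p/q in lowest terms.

47/7

a_0 = 6: 6/1  (≤ bound)
a_1 = 1: 7/1  (≤ bound)
a_2 = 2: 20/3  (≤ bound)
a_3 = 2: 47/7  (≤ bound)
a_4 = 2: 114/17  (> 13, stop)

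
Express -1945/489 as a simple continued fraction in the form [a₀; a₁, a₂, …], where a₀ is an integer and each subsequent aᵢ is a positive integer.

Repeatedly divide and take the remainder:
⌊-1945/489⌋ = -4, remainder 11
⌊489/11⌋ = 44, remainder 5
⌊11/5⌋ = 2, remainder 1
⌊5/1⌋ = 5, remainder 0

[-4; 44, 2, 5]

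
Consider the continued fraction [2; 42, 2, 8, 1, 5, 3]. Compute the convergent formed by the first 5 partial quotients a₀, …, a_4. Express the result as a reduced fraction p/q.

1633/807

Work from the innermost term outward:
Start with 1.
8 + 1/(1/1) = 8 + 1/1 = 9/1
2 + 1/(9/1) = 2 + 1/9 = 19/9
42 + 1/(19/9) = 42 + 9/19 = 807/19
2 + 1/(807/19) = 2 + 19/807 = 1633/807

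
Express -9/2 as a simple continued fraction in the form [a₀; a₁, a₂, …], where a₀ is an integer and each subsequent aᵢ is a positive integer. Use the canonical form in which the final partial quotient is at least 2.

[-5; 2]

Apply division with remainder until the remainder is 0:
-9 ÷ 2 → quotient -5, remainder 1
2 ÷ 1 → quotient 2, remainder 0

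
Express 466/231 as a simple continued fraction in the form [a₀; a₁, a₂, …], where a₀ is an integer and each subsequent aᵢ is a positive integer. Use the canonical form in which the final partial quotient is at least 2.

[2; 57, 1, 3]

466 ÷ 231 → quotient 2, remainder 4
231 ÷ 4 → quotient 57, remainder 3
4 ÷ 3 → quotient 1, remainder 1
3 ÷ 1 → quotient 3, remainder 0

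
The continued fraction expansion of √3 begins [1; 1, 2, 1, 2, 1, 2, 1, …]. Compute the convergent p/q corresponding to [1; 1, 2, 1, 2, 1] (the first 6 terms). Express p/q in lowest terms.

Starting at the tail and folding back:
Start with 1.
2 + 1/(1/1) = 2 + 1/1 = 3/1
1 + 1/(3/1) = 1 + 1/3 = 4/3
2 + 1/(4/3) = 2 + 3/4 = 11/4
1 + 1/(11/4) = 1 + 4/11 = 15/11
1 + 1/(15/11) = 1 + 11/15 = 26/15

26/15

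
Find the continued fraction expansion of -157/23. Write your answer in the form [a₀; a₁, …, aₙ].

[-7; 5, 1, 3]

⌊-157/23⌋ = -7, remainder 4
⌊23/4⌋ = 5, remainder 3
⌊4/3⌋ = 1, remainder 1
⌊3/1⌋ = 3, remainder 0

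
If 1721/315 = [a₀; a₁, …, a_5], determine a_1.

⌊1721/315⌋ = 5, remainder 146
⌊315/146⌋ = 2, remainder 23

2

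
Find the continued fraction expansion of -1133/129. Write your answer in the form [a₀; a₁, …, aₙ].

[-9; 4, 1, 1, 1, 1, 5]

-1133 = -9·129 + 28, so a_0 = -9
129 = 4·28 + 17, so a_1 = 4
28 = 1·17 + 11, so a_2 = 1
17 = 1·11 + 6, so a_3 = 1
11 = 1·6 + 5, so a_4 = 1
6 = 1·5 + 1, so a_5 = 1
5 = 5·1 + 0, so a_6 = 5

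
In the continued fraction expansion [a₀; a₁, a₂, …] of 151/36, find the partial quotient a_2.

151 ÷ 36 → quotient 4, remainder 7
36 ÷ 7 → quotient 5, remainder 1
7 ÷ 1 → quotient 7, remainder 0

7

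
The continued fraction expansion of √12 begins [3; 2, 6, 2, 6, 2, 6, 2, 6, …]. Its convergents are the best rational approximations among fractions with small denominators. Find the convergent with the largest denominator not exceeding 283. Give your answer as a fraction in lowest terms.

627/181

List convergents until the denominator exceeds the bound:
a_0 = 3: 3/1  (≤ bound)
a_1 = 2: 7/2  (≤ bound)
a_2 = 6: 45/13  (≤ bound)
a_3 = 2: 97/28  (≤ bound)
a_4 = 6: 627/181  (≤ bound)
a_5 = 2: 1351/390  (> 283, stop)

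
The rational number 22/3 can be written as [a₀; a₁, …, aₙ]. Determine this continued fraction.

[7; 3]

22 ÷ 3 → quotient 7, remainder 1
3 ÷ 1 → quotient 3, remainder 0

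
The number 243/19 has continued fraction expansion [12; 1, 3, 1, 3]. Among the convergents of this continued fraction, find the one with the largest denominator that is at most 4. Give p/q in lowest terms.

51/4

a_0 = 12: 12/1  (≤ bound)
a_1 = 1: 13/1  (≤ bound)
a_2 = 3: 51/4  (≤ bound)
a_3 = 1: 64/5  (> 4, stop)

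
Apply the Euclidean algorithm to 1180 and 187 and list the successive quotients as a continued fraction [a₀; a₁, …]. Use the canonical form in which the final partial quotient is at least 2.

1180 ÷ 187 → quotient 6, remainder 58
187 ÷ 58 → quotient 3, remainder 13
58 ÷ 13 → quotient 4, remainder 6
13 ÷ 6 → quotient 2, remainder 1
6 ÷ 1 → quotient 6, remainder 0

[6; 3, 4, 2, 6]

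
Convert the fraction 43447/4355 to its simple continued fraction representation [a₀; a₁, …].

[9; 1, 41, 3, 1, 1, 4, 3]

Repeatedly divide and take the remainder:
43447 = 9·4355 + 4252, so a_0 = 9
4355 = 1·4252 + 103, so a_1 = 1
4252 = 41·103 + 29, so a_2 = 41
103 = 3·29 + 16, so a_3 = 3
29 = 1·16 + 13, so a_4 = 1
16 = 1·13 + 3, so a_5 = 1
13 = 4·3 + 1, so a_6 = 4
3 = 3·1 + 0, so a_7 = 3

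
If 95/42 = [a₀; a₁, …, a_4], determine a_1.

3

95 = 2·42 + 11, so a_0 = 2
42 = 3·11 + 9, so a_1 = 3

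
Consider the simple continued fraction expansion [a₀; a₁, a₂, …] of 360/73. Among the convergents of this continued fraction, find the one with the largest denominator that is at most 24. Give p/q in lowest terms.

a_0 = 4: 4/1  (≤ bound)
a_1 = 1: 5/1  (≤ bound)
a_2 = 13: 69/14  (≤ bound)
a_3 = 1: 74/15  (≤ bound)
a_4 = 1: 143/29  (> 24, stop)

74/15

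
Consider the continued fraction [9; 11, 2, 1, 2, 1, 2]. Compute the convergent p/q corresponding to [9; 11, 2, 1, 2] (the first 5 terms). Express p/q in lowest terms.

Compute successive convergents:
a_0 = 9: 9/1
a_1 = 11: 100/11
a_2 = 2: 209/23
a_3 = 1: 309/34
a_4 = 2: 827/91

827/91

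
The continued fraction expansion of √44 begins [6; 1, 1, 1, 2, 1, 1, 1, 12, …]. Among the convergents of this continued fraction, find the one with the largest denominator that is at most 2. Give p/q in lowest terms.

13/2

List convergents until the denominator exceeds the bound:
a_0 = 6: 6/1  (≤ bound)
a_1 = 1: 7/1  (≤ bound)
a_2 = 1: 13/2  (≤ bound)
a_3 = 1: 20/3  (> 2, stop)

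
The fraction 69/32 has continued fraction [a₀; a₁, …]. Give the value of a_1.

6

69 ÷ 32 → quotient 2, remainder 5
32 ÷ 5 → quotient 6, remainder 2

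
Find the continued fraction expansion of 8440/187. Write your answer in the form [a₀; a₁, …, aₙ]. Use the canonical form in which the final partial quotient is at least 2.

[45; 7, 2, 12]

8440 = 45·187 + 25, so a_0 = 45
187 = 7·25 + 12, so a_1 = 7
25 = 2·12 + 1, so a_2 = 2
12 = 12·1 + 0, so a_3 = 12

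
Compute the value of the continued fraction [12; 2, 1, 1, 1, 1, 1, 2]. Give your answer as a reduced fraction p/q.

681/55

Build up convergents one term at a time:
a_0 = 12: 12/1
a_1 = 2: 25/2
a_2 = 1: 37/3
a_3 = 1: 62/5
a_4 = 1: 99/8
a_5 = 1: 161/13
a_6 = 1: 260/21
a_7 = 2: 681/55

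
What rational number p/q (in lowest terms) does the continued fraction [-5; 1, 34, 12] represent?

-1696/421

Collapse the nested fraction from the inside out:
Start with 12.
34 + 1/(12/1) = 34 + 1/12 = 409/12
1 + 1/(409/12) = 1 + 12/409 = 421/409
-5 + 1/(421/409) = -5 + 409/421 = -1696/421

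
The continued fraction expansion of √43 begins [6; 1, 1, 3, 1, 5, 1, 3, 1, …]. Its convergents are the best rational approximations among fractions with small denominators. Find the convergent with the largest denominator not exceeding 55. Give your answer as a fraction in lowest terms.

341/52

List convergents until the denominator exceeds the bound:
a_0 = 6: 6/1  (≤ bound)
a_1 = 1: 7/1  (≤ bound)
a_2 = 1: 13/2  (≤ bound)
a_3 = 3: 46/7  (≤ bound)
a_4 = 1: 59/9  (≤ bound)
a_5 = 5: 341/52  (≤ bound)
a_6 = 1: 400/61  (> 55, stop)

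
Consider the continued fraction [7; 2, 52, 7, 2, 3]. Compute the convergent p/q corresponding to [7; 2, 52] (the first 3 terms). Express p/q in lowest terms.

787/105

Start with 52.
2 + 1/(52/1) = 2 + 1/52 = 105/52
7 + 1/(105/52) = 7 + 52/105 = 787/105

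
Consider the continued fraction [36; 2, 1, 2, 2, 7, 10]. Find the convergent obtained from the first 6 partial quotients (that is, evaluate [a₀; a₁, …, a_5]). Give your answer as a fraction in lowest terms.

5128/141

Start with 7.
2 + 1/(7/1) = 2 + 1/7 = 15/7
2 + 1/(15/7) = 2 + 7/15 = 37/15
1 + 1/(37/15) = 1 + 15/37 = 52/37
2 + 1/(52/37) = 2 + 37/52 = 141/52
36 + 1/(141/52) = 36 + 52/141 = 5128/141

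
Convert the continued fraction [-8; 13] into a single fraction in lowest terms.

Start with 13.
-8 + 1/(13/1) = -8 + 1/13 = -103/13

-103/13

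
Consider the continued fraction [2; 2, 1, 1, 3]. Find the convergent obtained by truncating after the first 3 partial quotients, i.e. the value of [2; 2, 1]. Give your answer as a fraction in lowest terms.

Use the convergent recurrence hₖ = aₖ·hₖ₋₁ + hₖ₋₂ (and likewise for the denominators kₖ):
a_0 = 2: 2/1
a_1 = 2: 5/2
a_2 = 1: 7/3

7/3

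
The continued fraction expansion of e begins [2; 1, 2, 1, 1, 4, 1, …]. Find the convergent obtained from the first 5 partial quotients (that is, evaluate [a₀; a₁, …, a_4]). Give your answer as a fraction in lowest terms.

19/7

a_0 = 2: 2/1
a_1 = 1: 3/1
a_2 = 2: 8/3
a_3 = 1: 11/4
a_4 = 1: 19/7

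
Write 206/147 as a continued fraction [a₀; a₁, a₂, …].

Repeatedly divide and take the remainder:
⌊206/147⌋ = 1, remainder 59
⌊147/59⌋ = 2, remainder 29
⌊59/29⌋ = 2, remainder 1
⌊29/1⌋ = 29, remainder 0

[1; 2, 2, 29]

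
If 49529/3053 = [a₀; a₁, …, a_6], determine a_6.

Run the Euclidean algorithm, recording each quotient:
⌊49529/3053⌋ = 16, remainder 681
⌊3053/681⌋ = 4, remainder 329
⌊681/329⌋ = 2, remainder 23
⌊329/23⌋ = 14, remainder 7
⌊23/7⌋ = 3, remainder 2
⌊7/2⌋ = 3, remainder 1
⌊2/1⌋ = 2, remainder 0

2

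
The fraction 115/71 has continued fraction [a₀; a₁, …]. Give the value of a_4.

Run the Euclidean algorithm, recording each quotient:
115 ÷ 71 → quotient 1, remainder 44
71 ÷ 44 → quotient 1, remainder 27
44 ÷ 27 → quotient 1, remainder 17
27 ÷ 17 → quotient 1, remainder 10
17 ÷ 10 → quotient 1, remainder 7

1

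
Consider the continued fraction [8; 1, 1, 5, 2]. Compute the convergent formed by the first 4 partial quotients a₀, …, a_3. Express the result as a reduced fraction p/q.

Build up convergents one term at a time:
a_0 = 8: 8/1
a_1 = 1: 9/1
a_2 = 1: 17/2
a_3 = 5: 94/11

94/11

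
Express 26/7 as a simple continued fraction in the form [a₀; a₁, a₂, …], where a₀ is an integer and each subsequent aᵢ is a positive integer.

26 ÷ 7 → quotient 3, remainder 5
7 ÷ 5 → quotient 1, remainder 2
5 ÷ 2 → quotient 2, remainder 1
2 ÷ 1 → quotient 2, remainder 0

[3; 1, 2, 2]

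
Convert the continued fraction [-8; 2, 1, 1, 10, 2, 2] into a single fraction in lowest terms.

Start with 2.
2 + 1/(2/1) = 2 + 1/2 = 5/2
10 + 1/(5/2) = 10 + 2/5 = 52/5
1 + 1/(52/5) = 1 + 5/52 = 57/52
1 + 1/(57/52) = 1 + 52/57 = 109/57
2 + 1/(109/57) = 2 + 57/109 = 275/109
-8 + 1/(275/109) = -8 + 109/275 = -2091/275

-2091/275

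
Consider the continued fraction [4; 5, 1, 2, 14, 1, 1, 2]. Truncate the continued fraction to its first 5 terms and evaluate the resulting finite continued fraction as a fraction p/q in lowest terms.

1019/244

a_0 = 4: 4/1
a_1 = 5: 21/5
a_2 = 1: 25/6
a_3 = 2: 71/17
a_4 = 14: 1019/244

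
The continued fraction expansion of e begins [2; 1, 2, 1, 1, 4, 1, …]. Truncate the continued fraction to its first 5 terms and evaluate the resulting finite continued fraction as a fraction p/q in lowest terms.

19/7

Start with 1.
1 + 1/(1/1) = 1 + 1/1 = 2/1
2 + 1/(2/1) = 2 + 1/2 = 5/2
1 + 1/(5/2) = 1 + 2/5 = 7/5
2 + 1/(7/5) = 2 + 5/7 = 19/7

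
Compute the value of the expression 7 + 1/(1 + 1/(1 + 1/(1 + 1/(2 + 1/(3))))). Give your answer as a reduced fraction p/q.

Start with 3.
2 + 1/(3/1) = 2 + 1/3 = 7/3
1 + 1/(7/3) = 1 + 3/7 = 10/7
1 + 1/(10/7) = 1 + 7/10 = 17/10
1 + 1/(17/10) = 1 + 10/17 = 27/17
7 + 1/(27/17) = 7 + 17/27 = 206/27

206/27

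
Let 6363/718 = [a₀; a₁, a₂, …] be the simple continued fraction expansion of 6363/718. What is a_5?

Repeatedly divide and take the remainder:
6363 ÷ 718 → quotient 8, remainder 619
718 ÷ 619 → quotient 1, remainder 99
619 ÷ 99 → quotient 6, remainder 25
99 ÷ 25 → quotient 3, remainder 24
25 ÷ 24 → quotient 1, remainder 1
24 ÷ 1 → quotient 24, remainder 0

24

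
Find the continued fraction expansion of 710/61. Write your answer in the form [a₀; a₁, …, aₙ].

[11; 1, 1, 1, 3, 2, 2]

710 ÷ 61 → quotient 11, remainder 39
61 ÷ 39 → quotient 1, remainder 22
39 ÷ 22 → quotient 1, remainder 17
22 ÷ 17 → quotient 1, remainder 5
17 ÷ 5 → quotient 3, remainder 2
5 ÷ 2 → quotient 2, remainder 1
2 ÷ 1 → quotient 2, remainder 0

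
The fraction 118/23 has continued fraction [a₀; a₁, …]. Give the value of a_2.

1

Repeatedly divide and take the remainder:
118 ÷ 23 → quotient 5, remainder 3
23 ÷ 3 → quotient 7, remainder 2
3 ÷ 2 → quotient 1, remainder 1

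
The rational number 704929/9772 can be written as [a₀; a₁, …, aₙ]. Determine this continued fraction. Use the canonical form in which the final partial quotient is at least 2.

[72; 7, 3, 1, 3, 3, 3, 8]

704929 ÷ 9772 → quotient 72, remainder 1345
9772 ÷ 1345 → quotient 7, remainder 357
1345 ÷ 357 → quotient 3, remainder 274
357 ÷ 274 → quotient 1, remainder 83
274 ÷ 83 → quotient 3, remainder 25
83 ÷ 25 → quotient 3, remainder 8
25 ÷ 8 → quotient 3, remainder 1
8 ÷ 1 → quotient 8, remainder 0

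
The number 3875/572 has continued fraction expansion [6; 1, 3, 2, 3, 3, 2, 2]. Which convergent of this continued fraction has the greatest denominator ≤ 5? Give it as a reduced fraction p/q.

27/4

a_0 = 6: 6/1  (≤ bound)
a_1 = 1: 7/1  (≤ bound)
a_2 = 3: 27/4  (≤ bound)
a_3 = 2: 61/9  (> 5, stop)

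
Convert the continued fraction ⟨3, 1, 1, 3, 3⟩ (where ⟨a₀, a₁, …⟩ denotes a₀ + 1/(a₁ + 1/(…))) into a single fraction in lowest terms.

Start with 3.
3 + 1/(3/1) = 3 + 1/3 = 10/3
1 + 1/(10/3) = 1 + 3/10 = 13/10
1 + 1/(13/10) = 1 + 10/13 = 23/13
3 + 1/(23/13) = 3 + 13/23 = 82/23

82/23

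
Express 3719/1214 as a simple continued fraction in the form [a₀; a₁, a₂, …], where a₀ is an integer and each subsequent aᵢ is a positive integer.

Repeatedly divide and take the remainder:
3719 ÷ 1214 → quotient 3, remainder 77
1214 ÷ 77 → quotient 15, remainder 59
77 ÷ 59 → quotient 1, remainder 18
59 ÷ 18 → quotient 3, remainder 5
18 ÷ 5 → quotient 3, remainder 3
5 ÷ 3 → quotient 1, remainder 2
3 ÷ 2 → quotient 1, remainder 1
2 ÷ 1 → quotient 2, remainder 0

[3; 15, 1, 3, 3, 1, 1, 2]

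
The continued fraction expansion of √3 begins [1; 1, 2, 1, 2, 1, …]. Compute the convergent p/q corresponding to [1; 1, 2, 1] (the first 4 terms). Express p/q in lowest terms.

Work from the innermost term outward:
Start with 1.
2 + 1/(1/1) = 2 + 1/1 = 3/1
1 + 1/(3/1) = 1 + 1/3 = 4/3
1 + 1/(4/3) = 1 + 3/4 = 7/4

7/4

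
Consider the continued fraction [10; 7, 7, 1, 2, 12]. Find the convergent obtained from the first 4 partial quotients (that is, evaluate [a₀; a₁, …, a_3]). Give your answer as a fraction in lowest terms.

578/57

a_0 = 10: 10/1
a_1 = 7: 71/7
a_2 = 7: 507/50
a_3 = 1: 578/57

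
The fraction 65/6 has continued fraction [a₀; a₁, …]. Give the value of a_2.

5

65 ÷ 6 → quotient 10, remainder 5
6 ÷ 5 → quotient 1, remainder 1
5 ÷ 1 → quotient 5, remainder 0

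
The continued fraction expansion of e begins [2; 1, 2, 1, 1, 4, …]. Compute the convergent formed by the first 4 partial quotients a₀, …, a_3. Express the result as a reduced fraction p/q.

11/4

a_0 = 2: 2/1
a_1 = 1: 3/1
a_2 = 2: 8/3
a_3 = 1: 11/4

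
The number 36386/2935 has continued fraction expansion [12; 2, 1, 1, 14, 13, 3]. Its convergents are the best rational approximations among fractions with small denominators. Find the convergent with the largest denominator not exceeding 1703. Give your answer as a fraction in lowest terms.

a_0 = 12: 12/1  (≤ bound)
a_1 = 2: 25/2  (≤ bound)
a_2 = 1: 37/3  (≤ bound)
a_3 = 1: 62/5  (≤ bound)
a_4 = 14: 905/73  (≤ bound)
a_5 = 13: 11827/954  (≤ bound)
a_6 = 3: 36386/2935  (> 1703, stop)

11827/954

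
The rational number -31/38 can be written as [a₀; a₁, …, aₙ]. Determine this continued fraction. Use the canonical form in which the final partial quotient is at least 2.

-31 = -1·38 + 7, so a_0 = -1
38 = 5·7 + 3, so a_1 = 5
7 = 2·3 + 1, so a_2 = 2
3 = 3·1 + 0, so a_3 = 3

[-1; 5, 2, 3]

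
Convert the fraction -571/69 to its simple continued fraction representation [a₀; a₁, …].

[-9; 1, 2, 1, 1, 1, 2, 2]

-571 ÷ 69 → quotient -9, remainder 50
69 ÷ 50 → quotient 1, remainder 19
50 ÷ 19 → quotient 2, remainder 12
19 ÷ 12 → quotient 1, remainder 7
12 ÷ 7 → quotient 1, remainder 5
7 ÷ 5 → quotient 1, remainder 2
5 ÷ 2 → quotient 2, remainder 1
2 ÷ 1 → quotient 2, remainder 0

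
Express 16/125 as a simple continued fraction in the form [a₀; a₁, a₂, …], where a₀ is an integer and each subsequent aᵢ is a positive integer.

Run the Euclidean algorithm, recording each quotient:
⌊16/125⌋ = 0, remainder 16
⌊125/16⌋ = 7, remainder 13
⌊16/13⌋ = 1, remainder 3
⌊13/3⌋ = 4, remainder 1
⌊3/1⌋ = 3, remainder 0

[0; 7, 1, 4, 3]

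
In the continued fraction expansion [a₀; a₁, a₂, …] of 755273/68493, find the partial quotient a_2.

Apply division with remainder until the remainder is 0:
⌊755273/68493⌋ = 11, remainder 1850
⌊68493/1850⌋ = 37, remainder 43
⌊1850/43⌋ = 43, remainder 1

43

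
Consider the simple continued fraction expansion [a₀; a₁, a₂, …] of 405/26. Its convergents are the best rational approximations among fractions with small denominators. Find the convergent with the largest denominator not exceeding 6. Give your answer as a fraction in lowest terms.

78/5

List convergents until the denominator exceeds the bound:
a_0 = 15: 15/1  (≤ bound)
a_1 = 1: 16/1  (≤ bound)
a_2 = 1: 31/2  (≤ bound)
a_3 = 2: 78/5  (≤ bound)
a_4 = 1: 109/7  (> 6, stop)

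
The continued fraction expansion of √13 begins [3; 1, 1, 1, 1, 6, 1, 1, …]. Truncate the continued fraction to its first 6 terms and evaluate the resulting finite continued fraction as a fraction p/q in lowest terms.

119/33

a_0 = 3: 3/1
a_1 = 1: 4/1
a_2 = 1: 7/2
a_3 = 1: 11/3
a_4 = 1: 18/5
a_5 = 6: 119/33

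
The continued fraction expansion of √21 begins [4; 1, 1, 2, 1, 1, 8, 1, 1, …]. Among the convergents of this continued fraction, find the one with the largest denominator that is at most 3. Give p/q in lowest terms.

List convergents until the denominator exceeds the bound:
a_0 = 4: 4/1  (≤ bound)
a_1 = 1: 5/1  (≤ bound)
a_2 = 1: 9/2  (≤ bound)
a_3 = 2: 23/5  (> 3, stop)

9/2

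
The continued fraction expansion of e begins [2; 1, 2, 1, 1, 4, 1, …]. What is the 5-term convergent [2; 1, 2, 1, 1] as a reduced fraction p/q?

19/7

Build up convergents one term at a time:
a_0 = 2: 2/1
a_1 = 1: 3/1
a_2 = 2: 8/3
a_3 = 1: 11/4
a_4 = 1: 19/7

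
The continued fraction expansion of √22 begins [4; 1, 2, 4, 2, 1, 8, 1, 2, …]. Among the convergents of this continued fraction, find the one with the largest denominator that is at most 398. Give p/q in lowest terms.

a_0 = 4: 4/1  (≤ bound)
a_1 = 1: 5/1  (≤ bound)
a_2 = 2: 14/3  (≤ bound)
a_3 = 4: 61/13  (≤ bound)
a_4 = 2: 136/29  (≤ bound)
a_5 = 1: 197/42  (≤ bound)
a_6 = 8: 1712/365  (≤ bound)
a_7 = 1: 1909/407  (> 398, stop)

1712/365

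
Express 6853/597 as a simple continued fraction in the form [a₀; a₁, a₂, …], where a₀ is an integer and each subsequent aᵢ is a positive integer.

6853 ÷ 597 → quotient 11, remainder 286
597 ÷ 286 → quotient 2, remainder 25
286 ÷ 25 → quotient 11, remainder 11
25 ÷ 11 → quotient 2, remainder 3
11 ÷ 3 → quotient 3, remainder 2
3 ÷ 2 → quotient 1, remainder 1
2 ÷ 1 → quotient 2, remainder 0

[11; 2, 11, 2, 3, 1, 2]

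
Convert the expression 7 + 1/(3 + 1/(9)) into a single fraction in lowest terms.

205/28

Use the convergent recurrence hₖ = aₖ·hₖ₋₁ + hₖ₋₂ (and likewise for the denominators kₖ):
a_0 = 7: 7/1
a_1 = 3: 22/3
a_2 = 9: 205/28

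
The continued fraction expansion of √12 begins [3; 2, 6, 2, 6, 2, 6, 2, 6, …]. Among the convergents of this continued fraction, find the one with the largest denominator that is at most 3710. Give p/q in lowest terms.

List convergents until the denominator exceeds the bound:
a_0 = 3: 3/1  (≤ bound)
a_1 = 2: 7/2  (≤ bound)
a_2 = 6: 45/13  (≤ bound)
a_3 = 2: 97/28  (≤ bound)
a_4 = 6: 627/181  (≤ bound)
a_5 = 2: 1351/390  (≤ bound)
a_6 = 6: 8733/2521  (≤ bound)
a_7 = 2: 18817/5432  (> 3710, stop)

8733/2521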